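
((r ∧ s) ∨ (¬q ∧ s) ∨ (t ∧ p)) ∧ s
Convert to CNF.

(r ∨ ¬q ∨ t) ∧ (r ∨ ¬q ∨ p) ∧ s

((r ∧ s) ∨ (¬q ∧ s) ∨ (t ∧ p)) ∧ s
= (r ∨ ¬q ∨ t) ∧ (r ∨ ¬q ∨ p) ∧ (r ∨ s ∨ t) ∧ (r ∨ s ∨ p) ∧ (s ∨ ¬q ∨ t) ∧ (s ∨ ¬q ∨ p) ∧ (s ∨ s ∨ t) ∧ (s ∨ s ∨ p) ∧ s   — distribute ∨ over ∧
= (r ∨ ¬q ∨ t) ∧ (r ∨ ¬q ∨ p) ∧ s   — simplify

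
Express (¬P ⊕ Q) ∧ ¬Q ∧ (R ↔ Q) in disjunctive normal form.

¬P ∧ ¬Q ∧ ¬R

(¬P ⊕ Q) ∧ ¬Q ∧ (R ↔ Q)
≡ ((¬P ∧ ¬Q) ∨ (¬¬P ∧ Q)) ∧ ¬Q ∧ (R ↔ Q)   (expand ⊕)
≡ ((¬P ∧ ¬Q) ∨ (¬¬P ∧ Q)) ∧ ¬Q ∧ (R → Q) ∧ (Q → R)   (eliminate ↔)
≡ ((¬P ∧ ¬Q) ∨ (¬¬P ∧ Q)) ∧ ¬Q ∧ (¬R ∨ Q) ∧ (Q → R)   (eliminate →)
≡ ((¬P ∧ ¬Q) ∨ (¬¬P ∧ Q)) ∧ ¬Q ∧ (¬R ∨ Q) ∧ (¬Q ∨ R)   (eliminate →)
≡ ((¬P ∧ ¬Q) ∨ (P ∧ Q)) ∧ ¬Q ∧ (¬R ∨ Q) ∧ (¬Q ∨ R)   (double negation)
≡ (¬P ∧ ¬Q ∧ ¬Q ∧ ¬R ∧ ¬Q) ∨ (¬P ∧ ¬Q ∧ ¬Q ∧ ¬R ∧ R) ∨ (¬P ∧ ¬Q ∧ ¬Q ∧ Q ∧ ¬Q) ∨ (¬P ∧ ¬Q ∧ ¬Q ∧ Q ∧ R) ∨ (P ∧ Q ∧ ¬Q ∧ ¬R ∧ ¬Q) ∨ (P ∧ Q ∧ ¬Q ∧ ¬R ∧ R) ∨ (P ∧ Q ∧ ¬Q ∧ Q ∧ ¬Q) ∨ (P ∧ Q ∧ ¬Q ∧ Q ∧ R)   (distribute ∧ over ∨)
≡ ¬P ∧ ¬Q ∧ ¬R   (simplify)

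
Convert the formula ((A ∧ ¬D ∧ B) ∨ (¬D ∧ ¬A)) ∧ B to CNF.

((A ∧ ¬D ∧ B) ∨ (¬D ∧ ¬A)) ∧ B
⇔ (A ∨ ¬D) ∧ (A ∨ ¬A) ∧ (¬D ∨ ¬D) ∧ (¬D ∨ ¬A) ∧ (B ∨ ¬D) ∧ (B ∨ ¬A) ∧ B   (distribute ∨ over ∧)
⇔ ¬D ∧ B   (simplify)

¬D ∧ B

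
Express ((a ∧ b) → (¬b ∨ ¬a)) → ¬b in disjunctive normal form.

((a ∧ b) → (¬b ∨ ¬a)) → ¬b
= ¬((a ∧ b) → (¬b ∨ ¬a)) ∨ ¬b   (eliminate →)
= ¬(¬(a ∧ b) ∨ ¬b ∨ ¬a) ∨ ¬b   (eliminate →)
= (¬¬(a ∧ b) ∧ ¬¬b ∧ ¬¬a) ∨ ¬b   (De Morgan)
= (a ∧ b ∧ ¬¬b ∧ ¬¬a) ∨ ¬b   (double negation)
= (a ∧ b ∧ b ∧ ¬¬a) ∨ ¬b   (double negation)
= (a ∧ b ∧ b ∧ a) ∨ ¬b   (double negation)
= (a ∧ b) ∨ ¬b   (simplify)

(a ∧ b) ∨ ¬b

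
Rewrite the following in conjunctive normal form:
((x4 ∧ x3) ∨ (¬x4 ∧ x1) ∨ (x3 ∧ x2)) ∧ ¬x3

(x4 ∨ x1 ∨ x2) ∧ (x3 ∨ ¬x4) ∧ (x3 ∨ x1) ∧ ¬x3

((x4 ∧ x3) ∨ (¬x4 ∧ x1) ∨ (x3 ∧ x2)) ∧ ¬x3
≡ (x4 ∨ ¬x4 ∨ x3) ∧ (x4 ∨ ¬x4 ∨ x2) ∧ (x4 ∨ x1 ∨ x3) ∧ (x4 ∨ x1 ∨ x2) ∧ (x3 ∨ ¬x4 ∨ x3) ∧ (x3 ∨ ¬x4 ∨ x2) ∧ (x3 ∨ x1 ∨ x3) ∧ (x3 ∨ x1 ∨ x2) ∧ ¬x3   (distribute ∨ over ∧)
≡ (x4 ∨ x1 ∨ x2) ∧ (x3 ∨ ¬x4) ∧ (x3 ∨ x1) ∧ ¬x3   (simplify)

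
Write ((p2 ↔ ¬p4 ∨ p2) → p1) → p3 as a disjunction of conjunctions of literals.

((p2 ↔ ¬p4 ∨ p2) → p1) → p3
≡ ¬((p2 ↔ ¬p4 ∨ p2) → p1) ∨ p3   — eliminate →
≡ ¬(¬(p2 ↔ ¬p4 ∨ p2) ∨ p1) ∨ p3   — eliminate →
≡ ¬(¬((p2 → ¬p4 ∨ p2) ∧ (¬p4 ∨ p2 → p2)) ∨ p1) ∨ p3   — eliminate ↔
≡ ¬(¬((¬p2 ∨ ¬p4 ∨ p2) ∧ (¬p4 ∨ p2 → p2)) ∨ p1) ∨ p3   — eliminate →
≡ ¬(¬((¬p2 ∨ ¬p4 ∨ p2) ∧ (¬(¬p4 ∨ p2) ∨ p2)) ∨ p1) ∨ p3   — eliminate →
≡ ¬¬((¬p2 ∨ ¬p4 ∨ p2) ∧ (¬(¬p4 ∨ p2) ∨ p2)) ∧ ¬p1 ∨ p3   — De Morgan
≡ (¬p2 ∨ ¬p4 ∨ p2) ∧ (¬(¬p4 ∨ p2) ∨ p2) ∧ ¬p1 ∨ p3   — double negation
≡ (¬p2 ∨ ¬p4 ∨ p2) ∧ (¬¬p4 ∧ ¬p2 ∨ p2) ∧ ¬p1 ∨ p3   — De Morgan
≡ (¬p2 ∨ ¬p4 ∨ p2) ∧ (p4 ∧ ¬p2 ∨ p2) ∧ ¬p1 ∨ p3   — double negation
≡ ¬p2 ∧ p4 ∧ ¬p2 ∧ ¬p1 ∨ ¬p2 ∧ p2 ∧ ¬p1 ∨ ¬p4 ∧ p4 ∧ ¬p2 ∧ ¬p1 ∨ ¬p4 ∧ p2 ∧ ¬p1 ∨ p2 ∧ p4 ∧ ¬p2 ∧ ¬p1 ∨ p2 ∧ p2 ∧ ¬p1 ∨ p3   — distribute ∧ over ∨
≡ ¬p2 ∧ p4 ∧ ¬p1 ∨ p2 ∧ ¬p1 ∨ p3   — simplify

¬p2 ∧ p4 ∧ ¬p1 ∨ p2 ∧ ¬p1 ∨ p3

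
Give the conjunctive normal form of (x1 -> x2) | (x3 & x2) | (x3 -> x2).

(x1 -> x2) | (x3 & x2) | (x3 -> x2)
⇔ ~x1 | x2 | (x3 & x2) | (x3 -> x2)   — eliminate ->
⇔ ~x1 | x2 | (x3 & x2) | ~x3 | x2   — eliminate ->
⇔ (~x1 | x2 | x3 | ~x3 | x2) & (~x1 | x2 | x2 | ~x3 | x2)   — distribute | over &
⇔ ~x1 | x2 | ~x3   — simplify

~x1 | x2 | ~x3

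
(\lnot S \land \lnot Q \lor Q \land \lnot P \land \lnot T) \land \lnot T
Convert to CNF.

(\lnot S \land \lnot Q \lor Q \land \lnot P \land \lnot T) \land \lnot T
≡ (\lnot S \lor Q) \land (\lnot S \lor \lnot P) \land (\lnot S \lor \lnot T) \land (\lnot Q \lor Q) \land (\lnot Q \lor \lnot P) \land (\lnot Q \lor \lnot T) \land \lnot T   [distribute \lor over \land]
≡ (\lnot S \lor Q) \land (\lnot S \lor \lnot P) \land (\lnot Q \lor \lnot P) \land \lnot T   [simplify]

(\lnot S \lor Q) \land (\lnot S \lor \lnot P) \land (\lnot Q \lor \lnot P) \land \lnot T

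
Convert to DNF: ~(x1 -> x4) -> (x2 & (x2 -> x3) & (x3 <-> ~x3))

~x1 | x4

~(x1 -> x4) -> (x2 & (x2 -> x3) & (x3 <-> ~x3))
≡ ~~(x1 -> x4) | (x2 & (x2 -> x3) & (x3 <-> ~x3))
≡ ~~(~x1 | x4) | (x2 & (x2 -> x3) & (x3 <-> ~x3))
≡ ~~(~x1 | x4) | (x2 & (~x2 | x3) & (x3 <-> ~x3))
≡ ~~(~x1 | x4) | (x2 & (~x2 | x3) & (x3 -> ~x3) & (~x3 -> x3))
≡ ~~(~x1 | x4) | (x2 & (~x2 | x3) & (~x3 | ~x3) & (~x3 -> x3))
≡ ~~(~x1 | x4) | (x2 & (~x2 | x3) & (~x3 | ~x3) & (~~x3 | x3))
≡ ~x1 | x4 | (x2 & (~x2 | x3) & (~x3 | ~x3) & (~~x3 | x3))
≡ ~x1 | x4 | (x2 & (~x2 | x3) & (~x3 | ~x3) & (x3 | x3))
≡ ~x1 | x4 | (x2 & ~x2 & ~x3 & x3) | (x2 & ~x2 & ~x3 & x3) | (x2 & ~x2 & ~x3 & x3) | (x2 & ~x2 & ~x3 & x3) | (x2 & x3 & ~x3 & x3) | (x2 & x3 & ~x3 & x3) | (x2 & x3 & ~x3 & x3) | (x2 & x3 & ~x3 & x3)
≡ ~x1 | x4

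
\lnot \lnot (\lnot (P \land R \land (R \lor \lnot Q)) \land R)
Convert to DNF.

\lnot \lnot (\lnot (P \land R \land (R \lor \lnot Q)) \land R)
= \lnot (P \land R \land (R \lor \lnot Q)) \land R   — double negation
= (\lnot P \lor \lnot R \lor \lnot (R \lor \lnot Q)) \land R   — De Morgan
= (\lnot P \lor \lnot R \lor (\lnot R \land \lnot \lnot Q)) \land R   — De Morgan
= (\lnot P \lor \lnot R \lor (\lnot R \land Q)) \land R   — double negation
= (\lnot P \land R) \lor (\lnot R \land R) \lor (\lnot R \land Q \land R)   — distribute \land over \lor
= \lnot P \land R   — simplify

\lnot P \land R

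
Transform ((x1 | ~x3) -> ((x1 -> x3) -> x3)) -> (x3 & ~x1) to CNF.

((x1 | ~x3) -> ((x1 -> x3) -> x3)) -> (x3 & ~x1)
≡ ~((x1 | ~x3) -> ((x1 -> x3) -> x3)) | (x3 & ~x1)   — eliminate ->
≡ ~(~(x1 | ~x3) | ((x1 -> x3) -> x3)) | (x3 & ~x1)   — eliminate ->
≡ ~(~(x1 | ~x3) | ~(x1 -> x3) | x3) | (x3 & ~x1)   — eliminate ->
≡ ~(~(x1 | ~x3) | ~(~x1 | x3) | x3) | (x3 & ~x1)   — eliminate ->
≡ (~~(x1 | ~x3) & ~~(~x1 | x3) & ~x3) | (x3 & ~x1)   — De Morgan
≡ ((x1 | ~x3) & ~~(~x1 | x3) & ~x3) | (x3 & ~x1)   — double negation
≡ ((x1 | ~x3) & (~x1 | x3) & ~x3) | (x3 & ~x1)   — double negation
≡ (x1 | ~x3 | x3) & (x1 | ~x3 | ~x1) & (~x1 | x3 | x3) & (~x1 | x3 | ~x1) & (~x3 | x3) & (~x3 | ~x1)   — distribute | over &
≡ (~x1 | x3) & (~x3 | ~x1)   — simplify

(~x1 | x3) & (~x3 | ~x1)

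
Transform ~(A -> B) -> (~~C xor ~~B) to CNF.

~(A -> B) -> (~~C xor ~~B)
≡ ~~(A -> B) | (~~C xor ~~B)   [eliminate ->]
≡ ~~(~A | B) | (~~C xor ~~B)   [eliminate ->]
≡ ~~(~A | B) | ((~~C | ~~B) & ~(~~C & ~~B))   [expand xor]
≡ ~A | B | ((~~C | ~~B) & ~(~~C & ~~B))   [double negation]
≡ ~A | B | ((C | ~~B) & ~(~~C & ~~B))   [double negation]
≡ ~A | B | ((C | B) & ~(~~C & ~~B))   [double negation]
≡ ~A | B | ((C | B) & (~~~C | ~~~B))   [De Morgan]
≡ ~A | B | ((C | B) & (~C | ~~~B))   [double negation]
≡ ~A | B | ((C | B) & (~C | ~B))   [double negation]
≡ (~A | B | C | B) & (~A | B | ~C | ~B)   [distribute | over &]
≡ ~A | B | C   [simplify]

~A | B | C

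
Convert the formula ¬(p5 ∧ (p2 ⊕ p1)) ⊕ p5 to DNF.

¬p5 ∨ (p5 ∧ p2 ∧ ¬p1) ∨ (p5 ∧ ¬p2 ∧ p1)

¬(p5 ∧ (p2 ⊕ p1)) ⊕ p5
= (¬(p5 ∧ (p2 ⊕ p1)) ∧ ¬p5) ∨ (¬¬(p5 ∧ (p2 ⊕ p1)) ∧ p5)   — expand ⊕
= (¬(p5 ∧ ((p2 ∧ ¬p1) ∨ (¬p2 ∧ p1))) ∧ ¬p5) ∨ (¬¬(p5 ∧ (p2 ⊕ p1)) ∧ p5)   — expand ⊕
= (¬(p5 ∧ ((p2 ∧ ¬p1) ∨ (¬p2 ∧ p1))) ∧ ¬p5) ∨ (¬¬(p5 ∧ ((p2 ∧ ¬p1) ∨ (¬p2 ∧ p1))) ∧ p5)   — expand ⊕
= ((¬p5 ∨ ¬((p2 ∧ ¬p1) ∨ (¬p2 ∧ p1))) ∧ ¬p5) ∨ (¬¬(p5 ∧ ((p2 ∧ ¬p1) ∨ (¬p2 ∧ p1))) ∧ p5)   — De Morgan
= ((¬p5 ∨ (¬(p2 ∧ ¬p1) ∧ ¬(¬p2 ∧ p1))) ∧ ¬p5) ∨ (¬¬(p5 ∧ ((p2 ∧ ¬p1) ∨ (¬p2 ∧ p1))) ∧ p5)   — De Morgan
= ((¬p5 ∨ ((¬p2 ∨ ¬¬p1) ∧ ¬(¬p2 ∧ p1))) ∧ ¬p5) ∨ (¬¬(p5 ∧ ((p2 ∧ ¬p1) ∨ (¬p2 ∧ p1))) ∧ p5)   — De Morgan
= ((¬p5 ∨ ((¬p2 ∨ p1) ∧ ¬(¬p2 ∧ p1))) ∧ ¬p5) ∨ (¬¬(p5 ∧ ((p2 ∧ ¬p1) ∨ (¬p2 ∧ p1))) ∧ p5)   — double negation
= ((¬p5 ∨ ((¬p2 ∨ p1) ∧ (¬¬p2 ∨ ¬p1))) ∧ ¬p5) ∨ (¬¬(p5 ∧ ((p2 ∧ ¬p1) ∨ (¬p2 ∧ p1))) ∧ p5)   — De Morgan
= ((¬p5 ∨ ((¬p2 ∨ p1) ∧ (p2 ∨ ¬p1))) ∧ ¬p5) ∨ (¬¬(p5 ∧ ((p2 ∧ ¬p1) ∨ (¬p2 ∧ p1))) ∧ p5)   — double negation
= ((¬p5 ∨ ((¬p2 ∨ p1) ∧ (p2 ∨ ¬p1))) ∧ ¬p5) ∨ (p5 ∧ ((p2 ∧ ¬p1) ∨ (¬p2 ∧ p1)) ∧ p5)   — double negation
= (¬p5 ∧ ¬p5) ∨ (¬p2 ∧ p2 ∧ ¬p5) ∨ (¬p2 ∧ ¬p1 ∧ ¬p5) ∨ (p1 ∧ p2 ∧ ¬p5) ∨ (p1 ∧ ¬p1 ∧ ¬p5) ∨ (p5 ∧ p2 ∧ ¬p1 ∧ p5) ∨ (p5 ∧ ¬p2 ∧ p1 ∧ p5)   — distribute ∧ over ∨
= ¬p5 ∨ (p5 ∧ p2 ∧ ¬p1) ∨ (p5 ∧ ¬p2 ∧ p1)   — simplify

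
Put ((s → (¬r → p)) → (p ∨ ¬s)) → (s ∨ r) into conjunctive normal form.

((s → (¬r → p)) → (p ∨ ¬s)) → (s ∨ r)
≡ ¬((s → (¬r → p)) → (p ∨ ¬s)) ∨ s ∨ r   [eliminate →]
≡ ¬(¬(s → (¬r → p)) ∨ p ∨ ¬s) ∨ s ∨ r   [eliminate →]
≡ ¬(¬(¬s ∨ (¬r → p)) ∨ p ∨ ¬s) ∨ s ∨ r   [eliminate →]
≡ ¬(¬(¬s ∨ ¬¬r ∨ p) ∨ p ∨ ¬s) ∨ s ∨ r   [eliminate →]
≡ (¬¬(¬s ∨ ¬¬r ∨ p) ∧ ¬p ∧ ¬¬s) ∨ s ∨ r   [De Morgan]
≡ ((¬s ∨ ¬¬r ∨ p) ∧ ¬p ∧ ¬¬s) ∨ s ∨ r   [double negation]
≡ ((¬s ∨ r ∨ p) ∧ ¬p ∧ ¬¬s) ∨ s ∨ r   [double negation]
≡ ((¬s ∨ r ∨ p) ∧ ¬p ∧ s) ∨ s ∨ r   [double negation]
≡ (¬s ∨ r ∨ p ∨ s ∨ r) ∧ (¬p ∨ s ∨ r) ∧ (s ∨ s ∨ r)   [distribute ∨ over ∧]
≡ s ∨ r   [simplify]

s ∨ r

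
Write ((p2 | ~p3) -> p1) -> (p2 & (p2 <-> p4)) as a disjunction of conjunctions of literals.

((p2 | ~p3) -> p1) -> (p2 & (p2 <-> p4))
≡ ~((p2 | ~p3) -> p1) | (p2 & (p2 <-> p4))
≡ ~(~(p2 | ~p3) | p1) | (p2 & (p2 <-> p4))
≡ ~(~(p2 | ~p3) | p1) | (p2 & (p2 -> p4) & (p4 -> p2))
≡ ~(~(p2 | ~p3) | p1) | (p2 & (~p2 | p4) & (p4 -> p2))
≡ ~(~(p2 | ~p3) | p1) | (p2 & (~p2 | p4) & (~p4 | p2))
≡ (~~(p2 | ~p3) & ~p1) | (p2 & (~p2 | p4) & (~p4 | p2))
≡ ((p2 | ~p3) & ~p1) | (p2 & (~p2 | p4) & (~p4 | p2))
≡ (p2 & ~p1) | (~p3 & ~p1) | (p2 & ~p2 & ~p4) | (p2 & ~p2 & p2) | (p2 & p4 & ~p4) | (p2 & p4 & p2)
≡ (p2 & ~p1) | (~p3 & ~p1) | (p2 & p4)

(p2 & ~p1) | (~p3 & ~p1) | (p2 & p4)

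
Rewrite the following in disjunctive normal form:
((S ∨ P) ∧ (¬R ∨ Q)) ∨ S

(P ∧ ¬R) ∨ (P ∧ Q) ∨ S

((S ∨ P) ∧ (¬R ∨ Q)) ∨ S
= (S ∧ ¬R) ∨ (S ∧ Q) ∨ (P ∧ ¬R) ∨ (P ∧ Q) ∨ S   (distribute ∧ over ∨)
= (P ∧ ¬R) ∨ (P ∧ Q) ∨ S   (simplify)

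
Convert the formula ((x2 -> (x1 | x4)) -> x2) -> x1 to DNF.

~x2 | x1

((x2 -> (x1 | x4)) -> x2) -> x1
= ~((x2 -> (x1 | x4)) -> x2) | x1   — eliminate ->
= ~(~(x2 -> (x1 | x4)) | x2) | x1   — eliminate ->
= ~(~(~x2 | x1 | x4) | x2) | x1   — eliminate ->
= (~~(~x2 | x1 | x4) & ~x2) | x1   — De Morgan
= ((~x2 | x1 | x4) & ~x2) | x1   — double negation
= (~x2 & ~x2) | (x1 & ~x2) | (x4 & ~x2) | x1   — distribute & over |
= ~x2 | x1   — simplify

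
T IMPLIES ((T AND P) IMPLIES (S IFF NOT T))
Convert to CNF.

T IMPLIES ((T AND P) IMPLIES (S IFF NOT T))
= NOT T OR ((T AND P) IMPLIES (S IFF NOT T))   (eliminate IMPLIES)
= NOT T OR NOT (T AND P) OR (S IFF NOT T)   (eliminate IMPLIES)
= NOT T OR NOT (T AND P) OR ((S IMPLIES NOT T) AND (NOT T IMPLIES S))   (eliminate IFF)
= NOT T OR NOT (T AND P) OR ((NOT S OR NOT T) AND (NOT T IMPLIES S))   (eliminate IMPLIES)
= NOT T OR NOT (T AND P) OR ((NOT S OR NOT T) AND (NOT NOT T OR S))   (eliminate IMPLIES)
= NOT T OR NOT T OR NOT P OR ((NOT S OR NOT T) AND (NOT NOT T OR S))   (De Morgan)
= NOT T OR NOT T OR NOT P OR ((NOT S OR NOT T) AND (T OR S))   (double negation)
= (NOT T OR NOT T OR NOT P OR NOT S OR NOT T) AND (NOT T OR NOT T OR NOT P OR T OR S)   (distribute OR over AND)
= NOT T OR NOT P OR NOT S   (simplify)

NOT T OR NOT P OR NOT S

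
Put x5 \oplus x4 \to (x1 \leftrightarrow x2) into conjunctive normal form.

x5 \oplus x4 \to (x1 \leftrightarrow x2)
≡ \lnot (x5 \oplus x4) \lor (x1 \leftrightarrow x2)   [eliminate \to]
≡ \lnot ((x5 \lor x4) \land \lnot (x5 \land x4)) \lor (x1 \leftrightarrow x2)   [expand \oplus]
≡ \lnot ((x5 \lor x4) \land \lnot (x5 \land x4)) \lor (x1 \to x2) \land (x2 \to x1)   [eliminate \leftrightarrow]
≡ \lnot ((x5 \lor x4) \land \lnot (x5 \land x4)) \lor (\lnot x1 \lor x2) \land (x2 \to x1)   [eliminate \to]
≡ \lnot ((x5 \lor x4) \land \lnot (x5 \land x4)) \lor (\lnot x1 \lor x2) \land (\lnot x2 \lor x1)   [eliminate \to]
≡ \lnot (x5 \lor x4) \lor \lnot \lnot (x5 \land x4) \lor (\lnot x1 \lor x2) \land (\lnot x2 \lor x1)   [De Morgan]
≡ \lnot x5 \land \lnot x4 \lor \lnot \lnot (x5 \land x4) \lor (\lnot x1 \lor x2) \land (\lnot x2 \lor x1)   [De Morgan]
≡ \lnot x5 \land \lnot x4 \lor x5 \land x4 \lor (\lnot x1 \lor x2) \land (\lnot x2 \lor x1)   [double negation]
≡ (\lnot x5 \lor x5 \lor \lnot x1 \lor x2) \land (\lnot x5 \lor x5 \lor \lnot x2 \lor x1) \land (\lnot x5 \lor x4 \lor \lnot x1 \lor x2) \land (\lnot x5 \lor x4 \lor \lnot x2 \lor x1) \land (\lnot x4 \lor x5 \lor \lnot x1 \lor x2) \land (\lnot x4 \lor x5 \lor \lnot x2 \lor x1) \land (\lnot x4 \lor x4 \lor \lnot x1 \lor x2) \land (\lnot x4 \lor x4 \lor \lnot x2 \lor x1)   [distribute \lor over \land]
≡ (\lnot x5 \lor x4 \lor \lnot x1 \lor x2) \land (\lnot x5 \lor x4 \lor \lnot x2 \lor x1) \land (\lnot x4 \lor x5 \lor \lnot x1 \lor x2) \land (\lnot x4 \lor x5 \lor \lnot x2 \lor x1)   [simplify]

(\lnot x5 \lor x4 \lor \lnot x1 \lor x2) \land (\lnot x5 \lor x4 \lor \lnot x2 \lor x1) \land (\lnot x4 \lor x5 \lor \lnot x1 \lor x2) \land (\lnot x4 \lor x5 \lor \lnot x2 \lor x1)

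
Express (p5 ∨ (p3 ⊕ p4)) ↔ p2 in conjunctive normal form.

(p5 ∨ (p3 ⊕ p4)) ↔ p2
⇔ ((p5 ∨ (p3 ⊕ p4)) → p2) ∧ (p2 → (p5 ∨ (p3 ⊕ p4)))   (eliminate ↔)
⇔ (¬(p5 ∨ (p3 ⊕ p4)) ∨ p2) ∧ (p2 → (p5 ∨ (p3 ⊕ p4)))   (eliminate →)
⇔ (¬(p5 ∨ ((p3 ∨ p4) ∧ ¬(p3 ∧ p4))) ∨ p2) ∧ (p2 → (p5 ∨ (p3 ⊕ p4)))   (expand ⊕)
⇔ (¬(p5 ∨ ((p3 ∨ p4) ∧ ¬(p3 ∧ p4))) ∨ p2) ∧ (¬p2 ∨ p5 ∨ (p3 ⊕ p4))   (eliminate →)
⇔ (¬(p5 ∨ ((p3 ∨ p4) ∧ ¬(p3 ∧ p4))) ∨ p2) ∧ (¬p2 ∨ p5 ∨ ((p3 ∨ p4) ∧ ¬(p3 ∧ p4)))   (expand ⊕)
⇔ ((¬p5 ∧ ¬((p3 ∨ p4) ∧ ¬(p3 ∧ p4))) ∨ p2) ∧ (¬p2 ∨ p5 ∨ ((p3 ∨ p4) ∧ ¬(p3 ∧ p4)))   (De Morgan)
⇔ ((¬p5 ∧ (¬(p3 ∨ p4) ∨ ¬¬(p3 ∧ p4))) ∨ p2) ∧ (¬p2 ∨ p5 ∨ ((p3 ∨ p4) ∧ ¬(p3 ∧ p4)))   (De Morgan)
⇔ ((¬p5 ∧ ((¬p3 ∧ ¬p4) ∨ ¬¬(p3 ∧ p4))) ∨ p2) ∧ (¬p2 ∨ p5 ∨ ((p3 ∨ p4) ∧ ¬(p3 ∧ p4)))   (De Morgan)
⇔ ((¬p5 ∧ ((¬p3 ∧ ¬p4) ∨ (p3 ∧ p4))) ∨ p2) ∧ (¬p2 ∨ p5 ∨ ((p3 ∨ p4) ∧ ¬(p3 ∧ p4)))   (double negation)
⇔ ((¬p5 ∧ ((¬p3 ∧ ¬p4) ∨ (p3 ∧ p4))) ∨ p2) ∧ (¬p2 ∨ p5 ∨ ((p3 ∨ p4) ∧ (¬p3 ∨ ¬p4)))   (De Morgan)
⇔ (¬p5 ∨ p2) ∧ (¬p3 ∨ p3 ∨ p2) ∧ (¬p3 ∨ p4 ∨ p2) ∧ (¬p4 ∨ p3 ∨ p2) ∧ (¬p4 ∨ p4 ∨ p2) ∧ (¬p2 ∨ p5 ∨ p3 ∨ p4) ∧ (¬p2 ∨ p5 ∨ ¬p3 ∨ ¬p4)   (distribute ∨ over ∧)
⇔ (¬p5 ∨ p2) ∧ (¬p3 ∨ p4 ∨ p2) ∧ (¬p4 ∨ p3 ∨ p2) ∧ (¬p2 ∨ p5 ∨ p3 ∨ p4) ∧ (¬p2 ∨ p5 ∨ ¬p3 ∨ ¬p4)   (simplify)

(¬p5 ∨ p2) ∧ (¬p3 ∨ p4 ∨ p2) ∧ (¬p4 ∨ p3 ∨ p2) ∧ (¬p2 ∨ p5 ∨ p3 ∨ p4) ∧ (¬p2 ∨ p5 ∨ ¬p3 ∨ ¬p4)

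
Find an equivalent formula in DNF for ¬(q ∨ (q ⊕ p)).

¬q ∧ ¬p

¬(q ∨ (q ⊕ p))
= ¬(q ∨ (q ∧ ¬p) ∨ (¬q ∧ p))   (expand ⊕)
= ¬q ∧ ¬(q ∧ ¬p) ∧ ¬(¬q ∧ p)   (De Morgan)
= ¬q ∧ (¬q ∨ ¬¬p) ∧ ¬(¬q ∧ p)   (De Morgan)
= ¬q ∧ (¬q ∨ p) ∧ ¬(¬q ∧ p)   (double negation)
= ¬q ∧ (¬q ∨ p) ∧ (¬¬q ∨ ¬p)   (De Morgan)
= ¬q ∧ (¬q ∨ p) ∧ (q ∨ ¬p)   (double negation)
= (¬q ∧ ¬q ∧ q) ∨ (¬q ∧ ¬q ∧ ¬p) ∨ (¬q ∧ p ∧ q) ∨ (¬q ∧ p ∧ ¬p)   (distribute ∧ over ∨)
= ¬q ∧ ¬p   (simplify)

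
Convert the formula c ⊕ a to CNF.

(c ∨ a) ∧ (¬c ∨ ¬a)

c ⊕ a
≡ (c ∨ a) ∧ ¬(c ∧ a)   [expand ⊕]
≡ (c ∨ a) ∧ (¬c ∨ ¬a)   [De Morgan]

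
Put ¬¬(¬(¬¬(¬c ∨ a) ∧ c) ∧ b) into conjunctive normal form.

¬¬(¬(¬¬(¬c ∨ a) ∧ c) ∧ b)
⇔ ¬(¬¬(¬c ∨ a) ∧ c) ∧ b   (double negation)
⇔ (¬¬¬(¬c ∨ a) ∨ ¬c) ∧ b   (De Morgan)
⇔ (¬(¬c ∨ a) ∨ ¬c) ∧ b   (double negation)
⇔ ((¬¬c ∧ ¬a) ∨ ¬c) ∧ b   (De Morgan)
⇔ ((c ∧ ¬a) ∨ ¬c) ∧ b   (double negation)
⇔ (c ∨ ¬c) ∧ (¬a ∨ ¬c) ∧ b   (distribute ∨ over ∧)
⇔ (¬a ∨ ¬c) ∧ b   (simplify)

(¬a ∨ ¬c) ∧ b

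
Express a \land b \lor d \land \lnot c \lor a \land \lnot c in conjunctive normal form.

(a \lor d) \land (a \lor \lnot c) \land (b \lor \lnot c)

a \land b \lor d \land \lnot c \lor a \land \lnot c
= (a \lor d \lor a) \land (a \lor d \lor \lnot c) \land (a \lor \lnot c \lor a) \land (a \lor \lnot c \lor \lnot c) \land (b \lor d \lor a) \land (b \lor d \lor \lnot c) \land (b \lor \lnot c \lor a) \land (b \lor \lnot c \lor \lnot c)   (distribute \lor over \land)
= (a \lor d) \land (a \lor \lnot c) \land (b \lor \lnot c)   (simplify)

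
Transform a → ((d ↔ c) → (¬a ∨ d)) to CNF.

¬a ∨ d ∨ c

a → ((d ↔ c) → (¬a ∨ d))
≡ ¬a ∨ ((d ↔ c) → (¬a ∨ d))   [eliminate →]
≡ ¬a ∨ ¬(d ↔ c) ∨ ¬a ∨ d   [eliminate →]
≡ ¬a ∨ ¬((d → c) ∧ (c → d)) ∨ ¬a ∨ d   [eliminate ↔]
≡ ¬a ∨ ¬((¬d ∨ c) ∧ (c → d)) ∨ ¬a ∨ d   [eliminate →]
≡ ¬a ∨ ¬((¬d ∨ c) ∧ (¬c ∨ d)) ∨ ¬a ∨ d   [eliminate →]
≡ ¬a ∨ ¬(¬d ∨ c) ∨ ¬(¬c ∨ d) ∨ ¬a ∨ d   [De Morgan]
≡ ¬a ∨ (¬¬d ∧ ¬c) ∨ ¬(¬c ∨ d) ∨ ¬a ∨ d   [De Morgan]
≡ ¬a ∨ (d ∧ ¬c) ∨ ¬(¬c ∨ d) ∨ ¬a ∨ d   [double negation]
≡ ¬a ∨ (d ∧ ¬c) ∨ (¬¬c ∧ ¬d) ∨ ¬a ∨ d   [De Morgan]
≡ ¬a ∨ (d ∧ ¬c) ∨ (c ∧ ¬d) ∨ ¬a ∨ d   [double negation]
≡ (¬a ∨ d ∨ c ∨ ¬a ∨ d) ∧ (¬a ∨ d ∨ ¬d ∨ ¬a ∨ d) ∧ (¬a ∨ ¬c ∨ c ∨ ¬a ∨ d) ∧ (¬a ∨ ¬c ∨ ¬d ∨ ¬a ∨ d)   [distribute ∨ over ∧]
≡ ¬a ∨ d ∨ c   [simplify]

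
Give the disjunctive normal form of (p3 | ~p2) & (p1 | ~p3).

(p3 & p1) | (~p2 & p1) | (~p2 & ~p3)

(p3 | ~p2) & (p1 | ~p3)
≡ (p3 & p1) | (p3 & ~p3) | (~p2 & p1) | (~p2 & ~p3)
≡ (p3 & p1) | (~p2 & p1) | (~p2 & ~p3)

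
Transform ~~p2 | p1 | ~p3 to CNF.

~~p2 | p1 | ~p3
≡ p2 | p1 | ~p3   (double negation)

p2 | p1 | ~p3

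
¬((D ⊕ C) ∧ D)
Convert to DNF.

¬((D ⊕ C) ∧ D)
= ¬(((D ∧ ¬C) ∨ (¬D ∧ C)) ∧ D)   — expand ⊕
= ¬((D ∧ ¬C) ∨ (¬D ∧ C)) ∨ ¬D   — De Morgan
= (¬(D ∧ ¬C) ∧ ¬(¬D ∧ C)) ∨ ¬D   — De Morgan
= ((¬D ∨ ¬¬C) ∧ ¬(¬D ∧ C)) ∨ ¬D   — De Morgan
= ((¬D ∨ C) ∧ ¬(¬D ∧ C)) ∨ ¬D   — double negation
= ((¬D ∨ C) ∧ (¬¬D ∨ ¬C)) ∨ ¬D   — De Morgan
= ((¬D ∨ C) ∧ (D ∨ ¬C)) ∨ ¬D   — double negation
= (¬D ∧ D) ∨ (¬D ∧ ¬C) ∨ (C ∧ D) ∨ (C ∧ ¬C) ∨ ¬D   — distribute ∧ over ∨
= (C ∧ D) ∨ ¬D   — simplify

(C ∧ D) ∨ ¬D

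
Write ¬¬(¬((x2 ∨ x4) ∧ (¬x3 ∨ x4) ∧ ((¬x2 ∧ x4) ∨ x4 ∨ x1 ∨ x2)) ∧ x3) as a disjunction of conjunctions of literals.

¬¬(¬((x2 ∨ x4) ∧ (¬x3 ∨ x4) ∧ ((¬x2 ∧ x4) ∨ x4 ∨ x1 ∨ x2)) ∧ x3)
⇔ ¬((x2 ∨ x4) ∧ (¬x3 ∨ x4) ∧ ((¬x2 ∧ x4) ∨ x4 ∨ x1 ∨ x2)) ∧ x3   [double negation]
⇔ (¬(x2 ∨ x4) ∨ ¬(¬x3 ∨ x4) ∨ ¬((¬x2 ∧ x4) ∨ x4 ∨ x1 ∨ x2)) ∧ x3   [De Morgan]
⇔ ((¬x2 ∧ ¬x4) ∨ ¬(¬x3 ∨ x4) ∨ ¬((¬x2 ∧ x4) ∨ x4 ∨ x1 ∨ x2)) ∧ x3   [De Morgan]
⇔ ((¬x2 ∧ ¬x4) ∨ (¬¬x3 ∧ ¬x4) ∨ ¬((¬x2 ∧ x4) ∨ x4 ∨ x1 ∨ x2)) ∧ x3   [De Morgan]
⇔ ((¬x2 ∧ ¬x4) ∨ (x3 ∧ ¬x4) ∨ ¬((¬x2 ∧ x4) ∨ x4 ∨ x1 ∨ x2)) ∧ x3   [double negation]
⇔ ((¬x2 ∧ ¬x4) ∨ (x3 ∧ ¬x4) ∨ (¬(¬x2 ∧ x4) ∧ ¬x4 ∧ ¬x1 ∧ ¬x2)) ∧ x3   [De Morgan]
⇔ ((¬x2 ∧ ¬x4) ∨ (x3 ∧ ¬x4) ∨ ((¬¬x2 ∨ ¬x4) ∧ ¬x4 ∧ ¬x1 ∧ ¬x2)) ∧ x3   [De Morgan]
⇔ ((¬x2 ∧ ¬x4) ∨ (x3 ∧ ¬x4) ∨ ((x2 ∨ ¬x4) ∧ ¬x4 ∧ ¬x1 ∧ ¬x2)) ∧ x3   [double negation]
⇔ (¬x2 ∧ ¬x4 ∧ x3) ∨ (x3 ∧ ¬x4 ∧ x3) ∨ (x2 ∧ ¬x4 ∧ ¬x1 ∧ ¬x2 ∧ x3) ∨ (¬x4 ∧ ¬x4 ∧ ¬x1 ∧ ¬x2 ∧ x3)   [distribute ∧ over ∨]
⇔ x3 ∧ ¬x4   [simplify]

x3 ∧ ¬x4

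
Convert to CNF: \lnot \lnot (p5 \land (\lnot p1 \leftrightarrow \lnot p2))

\lnot \lnot (p5 \land (\lnot p1 \leftrightarrow \lnot p2))
≡ \lnot \lnot (p5 \land (\lnot p1 \to \lnot p2) \land (\lnot p2 \to \lnot p1))   [eliminate \leftrightarrow]
≡ \lnot \lnot (p5 \land (\lnot \lnot p1 \lor \lnot p2) \land (\lnot p2 \to \lnot p1))   [eliminate \to]
≡ \lnot \lnot (p5 \land (\lnot \lnot p1 \lor \lnot p2) \land (\lnot \lnot p2 \lor \lnot p1))   [eliminate \to]
≡ p5 \land (\lnot \lnot p1 \lor \lnot p2) \land (\lnot \lnot p2 \lor \lnot p1)   [double negation]
≡ p5 \land (p1 \lor \lnot p2) \land (\lnot \lnot p2 \lor \lnot p1)   [double negation]
≡ p5 \land (p1 \lor \lnot p2) \land (p2 \lor \lnot p1)   [double negation]

p5 \land (p1 \lor \lnot p2) \land (p2 \lor \lnot p1)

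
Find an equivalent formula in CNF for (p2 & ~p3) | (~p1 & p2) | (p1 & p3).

(p2 & ~p3) | (~p1 & p2) | (p1 & p3)
= (p2 | ~p1 | p1) & (p2 | ~p1 | p3) & (p2 | p2 | p1) & (p2 | p2 | p3) & (~p3 | ~p1 | p1) & (~p3 | ~p1 | p3) & (~p3 | p2 | p1) & (~p3 | p2 | p3)   — distribute | over &
= (p2 | p1) & (p2 | p3)   — simplify

(p2 | p1) & (p2 | p3)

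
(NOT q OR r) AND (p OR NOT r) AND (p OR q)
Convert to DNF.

(NOT q OR r) AND (p OR NOT r) AND (p OR q)
⇔ (NOT q AND p AND p) OR (NOT q AND p AND q) OR (NOT q AND NOT r AND p) OR (NOT q AND NOT r AND q) OR (r AND p AND p) OR (r AND p AND q) OR (r AND NOT r AND p) OR (r AND NOT r AND q)   (distribute AND over OR)
⇔ (NOT q AND p) OR (r AND p)   (simplify)

(NOT q AND p) OR (r AND p)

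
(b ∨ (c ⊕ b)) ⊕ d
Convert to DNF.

(b ∨ (c ⊕ b)) ⊕ d
= ((b ∨ (c ⊕ b)) ∧ ¬d) ∨ (¬(b ∨ (c ⊕ b)) ∧ d)   [expand ⊕]
= ((b ∨ (c ∧ ¬b) ∨ (¬c ∧ b)) ∧ ¬d) ∨ (¬(b ∨ (c ⊕ b)) ∧ d)   [expand ⊕]
= ((b ∨ (c ∧ ¬b) ∨ (¬c ∧ b)) ∧ ¬d) ∨ (¬(b ∨ (c ∧ ¬b) ∨ (¬c ∧ b)) ∧ d)   [expand ⊕]
= ((b ∨ (c ∧ ¬b) ∨ (¬c ∧ b)) ∧ ¬d) ∨ (¬b ∧ ¬(c ∧ ¬b) ∧ ¬(¬c ∧ b) ∧ d)   [De Morgan]
= ((b ∨ (c ∧ ¬b) ∨ (¬c ∧ b)) ∧ ¬d) ∨ (¬b ∧ (¬c ∨ ¬¬b) ∧ ¬(¬c ∧ b) ∧ d)   [De Morgan]
= ((b ∨ (c ∧ ¬b) ∨ (¬c ∧ b)) ∧ ¬d) ∨ (¬b ∧ (¬c ∨ b) ∧ ¬(¬c ∧ b) ∧ d)   [double negation]
= ((b ∨ (c ∧ ¬b) ∨ (¬c ∧ b)) ∧ ¬d) ∨ (¬b ∧ (¬c ∨ b) ∧ (¬¬c ∨ ¬b) ∧ d)   [De Morgan]
= ((b ∨ (c ∧ ¬b) ∨ (¬c ∧ b)) ∧ ¬d) ∨ (¬b ∧ (¬c ∨ b) ∧ (c ∨ ¬b) ∧ d)   [double negation]
= (b ∧ ¬d) ∨ (c ∧ ¬b ∧ ¬d) ∨ (¬c ∧ b ∧ ¬d) ∨ (¬b ∧ ¬c ∧ c ∧ d) ∨ (¬b ∧ ¬c ∧ ¬b ∧ d) ∨ (¬b ∧ b ∧ c ∧ d) ∨ (¬b ∧ b ∧ ¬b ∧ d)   [distribute ∧ over ∨]
= (b ∧ ¬d) ∨ (c ∧ ¬b ∧ ¬d) ∨ (¬b ∧ ¬c ∧ d)   [simplify]

(b ∧ ¬d) ∨ (c ∧ ¬b ∧ ¬d) ∨ (¬b ∧ ¬c ∧ d)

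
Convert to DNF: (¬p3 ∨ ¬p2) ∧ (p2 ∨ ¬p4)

(¬p3 ∨ ¬p2) ∧ (p2 ∨ ¬p4)
≡ (¬p3 ∧ p2) ∨ (¬p3 ∧ ¬p4) ∨ (¬p2 ∧ p2) ∨ (¬p2 ∧ ¬p4)   [distribute ∧ over ∨]
≡ (¬p3 ∧ p2) ∨ (¬p3 ∧ ¬p4) ∨ (¬p2 ∧ ¬p4)   [simplify]

(¬p3 ∧ p2) ∨ (¬p3 ∧ ¬p4) ∨ (¬p2 ∧ ¬p4)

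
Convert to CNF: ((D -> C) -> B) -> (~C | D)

((D -> C) -> B) -> (~C | D)
= ~((D -> C) -> B) | ~C | D   [eliminate ->]
= ~(~(D -> C) | B) | ~C | D   [eliminate ->]
= ~(~(~D | C) | B) | ~C | D   [eliminate ->]
= (~~(~D | C) & ~B) | ~C | D   [De Morgan]
= ((~D | C) & ~B) | ~C | D   [double negation]
= (~D | C | ~C | D) & (~B | ~C | D)   [distribute | over &]
= ~B | ~C | D   [simplify]

~B | ~C | D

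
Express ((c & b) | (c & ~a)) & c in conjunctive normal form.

c & (b | ~a)

((c & b) | (c & ~a)) & c
= (c | c) & (c | ~a) & (b | c) & (b | ~a) & c   (distribute | over &)
= c & (b | ~a)   (simplify)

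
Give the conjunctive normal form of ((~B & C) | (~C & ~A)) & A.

((~B & C) | (~C & ~A)) & A
≡ (~B | ~C) & (~B | ~A) & (C | ~C) & (C | ~A) & A   [distribute | over &]
≡ (~B | ~C) & (~B | ~A) & (C | ~A) & A   [simplify]

(~B | ~C) & (~B | ~A) & (C | ~A) & A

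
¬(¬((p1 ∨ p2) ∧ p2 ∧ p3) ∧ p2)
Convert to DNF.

(p2 ∧ p3) ∨ ¬p2

¬(¬((p1 ∨ p2) ∧ p2 ∧ p3) ∧ p2)
≡ ¬¬((p1 ∨ p2) ∧ p2 ∧ p3) ∨ ¬p2   [De Morgan]
≡ ((p1 ∨ p2) ∧ p2 ∧ p3) ∨ ¬p2   [double negation]
≡ (p1 ∧ p2 ∧ p3) ∨ (p2 ∧ p2 ∧ p3) ∨ ¬p2   [distribute ∧ over ∨]
≡ (p2 ∧ p3) ∨ ¬p2   [simplify]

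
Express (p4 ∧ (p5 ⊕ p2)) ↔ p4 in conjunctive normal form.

(p4 ∧ (p5 ⊕ p2)) ↔ p4
≡ ((p4 ∧ (p5 ⊕ p2)) → p4) ∧ (p4 → (p4 ∧ (p5 ⊕ p2)))   — eliminate ↔
≡ (¬(p4 ∧ (p5 ⊕ p2)) ∨ p4) ∧ (p4 → (p4 ∧ (p5 ⊕ p2)))   — eliminate →
≡ (¬(p4 ∧ (p5 ∨ p2) ∧ ¬(p5 ∧ p2)) ∨ p4) ∧ (p4 → (p4 ∧ (p5 ⊕ p2)))   — expand ⊕
≡ (¬(p4 ∧ (p5 ∨ p2) ∧ ¬(p5 ∧ p2)) ∨ p4) ∧ (¬p4 ∨ (p4 ∧ (p5 ⊕ p2)))   — eliminate →
≡ (¬(p4 ∧ (p5 ∨ p2) ∧ ¬(p5 ∧ p2)) ∨ p4) ∧ (¬p4 ∨ (p4 ∧ (p5 ∨ p2) ∧ ¬(p5 ∧ p2)))   — expand ⊕
≡ (¬p4 ∨ ¬(p5 ∨ p2) ∨ ¬¬(p5 ∧ p2) ∨ p4) ∧ (¬p4 ∨ (p4 ∧ (p5 ∨ p2) ∧ ¬(p5 ∧ p2)))   — De Morgan
≡ (¬p4 ∨ (¬p5 ∧ ¬p2) ∨ ¬¬(p5 ∧ p2) ∨ p4) ∧ (¬p4 ∨ (p4 ∧ (p5 ∨ p2) ∧ ¬(p5 ∧ p2)))   — De Morgan
≡ (¬p4 ∨ (¬p5 ∧ ¬p2) ∨ (p5 ∧ p2) ∨ p4) ∧ (¬p4 ∨ (p4 ∧ (p5 ∨ p2) ∧ ¬(p5 ∧ p2)))   — double negation
≡ (¬p4 ∨ (¬p5 ∧ ¬p2) ∨ (p5 ∧ p2) ∨ p4) ∧ (¬p4 ∨ (p4 ∧ (p5 ∨ p2) ∧ (¬p5 ∨ ¬p2)))   — De Morgan
≡ (¬p4 ∨ ¬p5 ∨ p5 ∨ p4) ∧ (¬p4 ∨ ¬p5 ∨ p2 ∨ p4) ∧ (¬p4 ∨ ¬p2 ∨ p5 ∨ p4) ∧ (¬p4 ∨ ¬p2 ∨ p2 ∨ p4) ∧ (¬p4 ∨ p4) ∧ (¬p4 ∨ p5 ∨ p2) ∧ (¬p4 ∨ ¬p5 ∨ ¬p2)   — distribute ∨ over ∧
≡ (¬p4 ∨ p5 ∨ p2) ∧ (¬p4 ∨ ¬p5 ∨ ¬p2)   — simplify

(¬p4 ∨ p5 ∨ p2) ∧ (¬p4 ∨ ¬p5 ∨ ¬p2)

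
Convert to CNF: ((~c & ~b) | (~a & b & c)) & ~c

((~c & ~b) | (~a & b & c)) & ~c
= (~c | ~a) & (~c | b) & (~c | c) & (~b | ~a) & (~b | b) & (~b | c) & ~c   — distribute | over &
= (~b | ~a) & (~b | c) & ~c   — simplify

(~b | ~a) & (~b | c) & ~c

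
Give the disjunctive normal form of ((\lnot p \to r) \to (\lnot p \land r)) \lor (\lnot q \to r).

((\lnot p \to r) \to (\lnot p \land r)) \lor (\lnot q \to r)
⇔ \lnot (\lnot p \to r) \lor (\lnot p \land r) \lor (\lnot q \to r)   — eliminate \to
⇔ \lnot (\lnot \lnot p \lor r) \lor (\lnot p \land r) \lor (\lnot q \to r)   — eliminate \to
⇔ \lnot (\lnot \lnot p \lor r) \lor (\lnot p \land r) \lor \lnot \lnot q \lor r   — eliminate \to
⇔ (\lnot \lnot \lnot p \land \lnot r) \lor (\lnot p \land r) \lor \lnot \lnot q \lor r   — De Morgan
⇔ (\lnot p \land \lnot r) \lor (\lnot p \land r) \lor \lnot \lnot q \lor r   — double negation
⇔ (\lnot p \land \lnot r) \lor (\lnot p \land r) \lor q \lor r   — double negation
⇔ (\lnot p \land \lnot r) \lor q \lor r   — simplify

(\lnot p \land \lnot r) \lor q \lor r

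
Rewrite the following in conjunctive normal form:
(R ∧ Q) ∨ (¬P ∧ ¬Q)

(R ∨ ¬P) ∧ (R ∨ ¬Q) ∧ (Q ∨ ¬P)

(R ∧ Q) ∨ (¬P ∧ ¬Q)
= (R ∨ ¬P) ∧ (R ∨ ¬Q) ∧ (Q ∨ ¬P) ∧ (Q ∨ ¬Q)
= (R ∨ ¬P) ∧ (R ∨ ¬Q) ∧ (Q ∨ ¬P)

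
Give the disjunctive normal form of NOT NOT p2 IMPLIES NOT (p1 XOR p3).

NOT NOT p2 IMPLIES NOT (p1 XOR p3)
≡ NOT NOT NOT p2 OR NOT (p1 XOR p3)
≡ NOT NOT NOT p2 OR NOT ((p1 AND NOT p3) OR (NOT p1 AND p3))
≡ NOT p2 OR NOT ((p1 AND NOT p3) OR (NOT p1 AND p3))
≡ NOT p2 OR (NOT (p1 AND NOT p3) AND NOT (NOT p1 AND p3))
≡ NOT p2 OR ((NOT p1 OR NOT NOT p3) AND NOT (NOT p1 AND p3))
≡ NOT p2 OR ((NOT p1 OR p3) AND NOT (NOT p1 AND p3))
≡ NOT p2 OR ((NOT p1 OR p3) AND (NOT NOT p1 OR NOT p3))
≡ NOT p2 OR ((NOT p1 OR p3) AND (p1 OR NOT p3))
≡ NOT p2 OR (NOT p1 AND p1) OR (NOT p1 AND NOT p3) OR (p3 AND p1) OR (p3 AND NOT p3)
≡ NOT p2 OR (NOT p1 AND NOT p3) OR (p3 AND p1)

NOT p2 OR (NOT p1 AND NOT p3) OR (p3 AND p1)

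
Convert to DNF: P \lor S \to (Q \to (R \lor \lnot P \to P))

P \lor S \to (Q \to (R \lor \lnot P \to P))
≡ \lnot (P \lor S) \lor (Q \to (R \lor \lnot P \to P))   [eliminate \to]
≡ \lnot (P \lor S) \lor \lnot Q \lor (R \lor \lnot P \to P)   [eliminate \to]
≡ \lnot (P \lor S) \lor \lnot Q \lor \lnot (R \lor \lnot P) \lor P   [eliminate \to]
≡ \lnot P \land \lnot S \lor \lnot Q \lor \lnot (R \lor \lnot P) \lor P   [De Morgan]
≡ \lnot P \land \lnot S \lor \lnot Q \lor \lnot R \land \lnot \lnot P \lor P   [De Morgan]
≡ \lnot P \land \lnot S \lor \lnot Q \lor \lnot R \land P \lor P   [double negation]
≡ \lnot P \land \lnot S \lor \lnot Q \lor P   [simplify]

\lnot P \land \lnot S \lor \lnot Q \lor P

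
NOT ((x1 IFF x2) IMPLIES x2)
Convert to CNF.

(NOT x1 OR x2) AND NOT x2

NOT ((x1 IFF x2) IMPLIES x2)
≡ NOT (NOT (x1 IFF x2) OR x2)   — eliminate IMPLIES
≡ NOT (NOT ((x1 IMPLIES x2) AND (x2 IMPLIES x1)) OR x2)   — eliminate IFF
≡ NOT (NOT ((NOT x1 OR x2) AND (x2 IMPLIES x1)) OR x2)   — eliminate IMPLIES
≡ NOT (NOT ((NOT x1 OR x2) AND (NOT x2 OR x1)) OR x2)   — eliminate IMPLIES
≡ NOT NOT ((NOT x1 OR x2) AND (NOT x2 OR x1)) AND NOT x2   — De Morgan
≡ (NOT x1 OR x2) AND (NOT x2 OR x1) AND NOT x2   — double negation
≡ (NOT x1 OR x2) AND NOT x2   — simplify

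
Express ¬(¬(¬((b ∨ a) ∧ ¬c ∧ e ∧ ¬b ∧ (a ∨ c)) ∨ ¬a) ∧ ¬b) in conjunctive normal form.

¬(¬(¬((b ∨ a) ∧ ¬c ∧ e ∧ ¬b ∧ (a ∨ c)) ∨ ¬a) ∧ ¬b)
⇔ ¬¬(¬((b ∨ a) ∧ ¬c ∧ e ∧ ¬b ∧ (a ∨ c)) ∨ ¬a) ∨ ¬¬b
⇔ ¬((b ∨ a) ∧ ¬c ∧ e ∧ ¬b ∧ (a ∨ c)) ∨ ¬a ∨ ¬¬b
⇔ ¬(b ∨ a) ∨ ¬¬c ∨ ¬e ∨ ¬¬b ∨ ¬(a ∨ c) ∨ ¬a ∨ ¬¬b
⇔ (¬b ∧ ¬a) ∨ ¬¬c ∨ ¬e ∨ ¬¬b ∨ ¬(a ∨ c) ∨ ¬a ∨ ¬¬b
⇔ (¬b ∧ ¬a) ∨ c ∨ ¬e ∨ ¬¬b ∨ ¬(a ∨ c) ∨ ¬a ∨ ¬¬b
⇔ (¬b ∧ ¬a) ∨ c ∨ ¬e ∨ b ∨ ¬(a ∨ c) ∨ ¬a ∨ ¬¬b
⇔ (¬b ∧ ¬a) ∨ c ∨ ¬e ∨ b ∨ (¬a ∧ ¬c) ∨ ¬a ∨ ¬¬b
⇔ (¬b ∧ ¬a) ∨ c ∨ ¬e ∨ b ∨ (¬a ∧ ¬c) ∨ ¬a ∨ b
⇔ (¬b ∨ c ∨ ¬e ∨ b ∨ ¬a ∨ ¬a ∨ b) ∧ (¬b ∨ c ∨ ¬e ∨ b ∨ ¬c ∨ ¬a ∨ b) ∧ (¬a ∨ c ∨ ¬e ∨ b ∨ ¬a ∨ ¬a ∨ b) ∧ (¬a ∨ c ∨ ¬e ∨ b ∨ ¬c ∨ ¬a ∨ b)
⇔ ¬a ∨ c ∨ ¬e ∨ b

¬a ∨ c ∨ ¬e ∨ b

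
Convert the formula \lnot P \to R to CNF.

\lnot P \to R
≡ \lnot \lnot P \lor R   [eliminate \to]
≡ P \lor R   [double negation]

P \lor R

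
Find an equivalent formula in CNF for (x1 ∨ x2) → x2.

(x1 ∨ x2) → x2
= ¬(x1 ∨ x2) ∨ x2   — eliminate →
= (¬x1 ∧ ¬x2) ∨ x2   — De Morgan
= (¬x1 ∨ x2) ∧ (¬x2 ∨ x2)   — distribute ∨ over ∧
= ¬x1 ∨ x2   — simplify

¬x1 ∨ x2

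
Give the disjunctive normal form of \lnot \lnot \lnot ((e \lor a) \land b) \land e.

\lnot \lnot \lnot ((e \lor a) \land b) \land e
⇔ \lnot ((e \lor a) \land b) \land e   [double negation]
⇔ (\lnot (e \lor a) \lor \lnot b) \land e   [De Morgan]
⇔ ((\lnot e \land \lnot a) \lor \lnot b) \land e   [De Morgan]
⇔ (\lnot e \land \lnot a \land e) \lor (\lnot b \land e)   [distribute \land over \lor]
⇔ \lnot b \land e   [simplify]

\lnot b \land e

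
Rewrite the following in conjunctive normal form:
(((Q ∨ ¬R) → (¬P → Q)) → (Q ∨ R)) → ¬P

(¬Q ∨ ¬P) ∧ (¬R ∨ ¬P)

(((Q ∨ ¬R) → (¬P → Q)) → (Q ∨ R)) → ¬P
≡ ¬(((Q ∨ ¬R) → (¬P → Q)) → (Q ∨ R)) ∨ ¬P   [eliminate →]
≡ ¬(¬((Q ∨ ¬R) → (¬P → Q)) ∨ Q ∨ R) ∨ ¬P   [eliminate →]
≡ ¬(¬(¬(Q ∨ ¬R) ∨ (¬P → Q)) ∨ Q ∨ R) ∨ ¬P   [eliminate →]
≡ ¬(¬(¬(Q ∨ ¬R) ∨ ¬¬P ∨ Q) ∨ Q ∨ R) ∨ ¬P   [eliminate →]
≡ (¬¬(¬(Q ∨ ¬R) ∨ ¬¬P ∨ Q) ∧ ¬Q ∧ ¬R) ∨ ¬P   [De Morgan]
≡ ((¬(Q ∨ ¬R) ∨ ¬¬P ∨ Q) ∧ ¬Q ∧ ¬R) ∨ ¬P   [double negation]
≡ (((¬Q ∧ ¬¬R) ∨ ¬¬P ∨ Q) ∧ ¬Q ∧ ¬R) ∨ ¬P   [De Morgan]
≡ (((¬Q ∧ R) ∨ ¬¬P ∨ Q) ∧ ¬Q ∧ ¬R) ∨ ¬P   [double negation]
≡ (((¬Q ∧ R) ∨ P ∨ Q) ∧ ¬Q ∧ ¬R) ∨ ¬P   [double negation]
≡ (¬Q ∨ P ∨ Q ∨ ¬P) ∧ (R ∨ P ∨ Q ∨ ¬P) ∧ (¬Q ∨ ¬P) ∧ (¬R ∨ ¬P)   [distribute ∨ over ∧]
≡ (¬Q ∨ ¬P) ∧ (¬R ∨ ¬P)   [simplify]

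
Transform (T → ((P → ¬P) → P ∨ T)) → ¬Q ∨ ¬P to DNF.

(T → ((P → ¬P) → P ∨ T)) → ¬Q ∨ ¬P
≡ ¬(T → ((P → ¬P) → P ∨ T)) ∨ ¬Q ∨ ¬P   [eliminate →]
≡ ¬(¬T ∨ ((P → ¬P) → P ∨ T)) ∨ ¬Q ∨ ¬P   [eliminate →]
≡ ¬(¬T ∨ ¬(P → ¬P) ∨ P ∨ T) ∨ ¬Q ∨ ¬P   [eliminate →]
≡ ¬(¬T ∨ ¬(¬P ∨ ¬P) ∨ P ∨ T) ∨ ¬Q ∨ ¬P   [eliminate →]
≡ ¬¬T ∧ ¬¬(¬P ∨ ¬P) ∧ ¬P ∧ ¬T ∨ ¬Q ∨ ¬P   [De Morgan]
≡ T ∧ ¬¬(¬P ∨ ¬P) ∧ ¬P ∧ ¬T ∨ ¬Q ∨ ¬P   [double negation]
≡ T ∧ (¬P ∨ ¬P) ∧ ¬P ∧ ¬T ∨ ¬Q ∨ ¬P   [double negation]
≡ T ∧ ¬P ∧ ¬P ∧ ¬T ∨ T ∧ ¬P ∧ ¬P ∧ ¬T ∨ ¬Q ∨ ¬P   [distribute ∧ over ∨]
≡ ¬Q ∨ ¬P   [simplify]

¬Q ∨ ¬P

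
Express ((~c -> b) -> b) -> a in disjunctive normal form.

(c & ~b) | a

((~c -> b) -> b) -> a
= ~((~c -> b) -> b) | a   (eliminate ->)
= ~(~(~c -> b) | b) | a   (eliminate ->)
= ~(~(~~c | b) | b) | a   (eliminate ->)
= (~~(~~c | b) & ~b) | a   (De Morgan)
= ((~~c | b) & ~b) | a   (double negation)
= ((c | b) & ~b) | a   (double negation)
= (c & ~b) | (b & ~b) | a   (distribute & over |)
= (c & ~b) | a   (simplify)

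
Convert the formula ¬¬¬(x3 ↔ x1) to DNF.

¬¬¬(x3 ↔ x1)
≡ ¬¬¬((x3 → x1) ∧ (x1 → x3))   [eliminate ↔]
≡ ¬¬¬((¬x3 ∨ x1) ∧ (x1 → x3))   [eliminate →]
≡ ¬¬¬((¬x3 ∨ x1) ∧ (¬x1 ∨ x3))   [eliminate →]
≡ ¬((¬x3 ∨ x1) ∧ (¬x1 ∨ x3))   [double negation]
≡ ¬(¬x3 ∨ x1) ∨ ¬(¬x1 ∨ x3)   [De Morgan]
≡ (¬¬x3 ∧ ¬x1) ∨ ¬(¬x1 ∨ x3)   [De Morgan]
≡ (x3 ∧ ¬x1) ∨ ¬(¬x1 ∨ x3)   [double negation]
≡ (x3 ∧ ¬x1) ∨ (¬¬x1 ∧ ¬x3)   [De Morgan]
≡ (x3 ∧ ¬x1) ∨ (x1 ∧ ¬x3)   [double negation]

(x3 ∧ ¬x1) ∨ (x1 ∧ ¬x3)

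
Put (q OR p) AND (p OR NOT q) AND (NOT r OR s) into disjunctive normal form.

(q OR p) AND (p OR NOT q) AND (NOT r OR s)
⇔ (q AND p AND NOT r) OR (q AND p AND s) OR (q AND NOT q AND NOT r) OR (q AND NOT q AND s) OR (p AND p AND NOT r) OR (p AND p AND s) OR (p AND NOT q AND NOT r) OR (p AND NOT q AND s)   (distribute AND over OR)
⇔ (p AND NOT r) OR (p AND s)   (simplify)

(p AND NOT r) OR (p AND s)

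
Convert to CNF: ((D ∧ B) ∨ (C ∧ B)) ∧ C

((D ∧ B) ∨ (C ∧ B)) ∧ C
≡ (D ∨ C) ∧ (D ∨ B) ∧ (B ∨ C) ∧ (B ∨ B) ∧ C
≡ B ∧ C

B ∧ C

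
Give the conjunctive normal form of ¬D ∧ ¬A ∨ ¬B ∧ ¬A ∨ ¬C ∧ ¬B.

(¬D ∨ ¬B) ∧ (¬A ∨ ¬B) ∧ (¬A ∨ ¬C)

¬D ∧ ¬A ∨ ¬B ∧ ¬A ∨ ¬C ∧ ¬B
⇔ (¬D ∨ ¬B ∨ ¬C) ∧ (¬D ∨ ¬B ∨ ¬B) ∧ (¬D ∨ ¬A ∨ ¬C) ∧ (¬D ∨ ¬A ∨ ¬B) ∧ (¬A ∨ ¬B ∨ ¬C) ∧ (¬A ∨ ¬B ∨ ¬B) ∧ (¬A ∨ ¬A ∨ ¬C) ∧ (¬A ∨ ¬A ∨ ¬B)   — distribute ∨ over ∧
⇔ (¬D ∨ ¬B) ∧ (¬A ∨ ¬B) ∧ (¬A ∨ ¬C)   — simplify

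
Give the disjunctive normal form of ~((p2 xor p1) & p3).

~((p2 xor p1) & p3)
≡ ~(((p2 & ~p1) | (~p2 & p1)) & p3)   [expand xor]
≡ ~((p2 & ~p1) | (~p2 & p1)) | ~p3   [De Morgan]
≡ (~(p2 & ~p1) & ~(~p2 & p1)) | ~p3   [De Morgan]
≡ ((~p2 | ~~p1) & ~(~p2 & p1)) | ~p3   [De Morgan]
≡ ((~p2 | p1) & ~(~p2 & p1)) | ~p3   [double negation]
≡ ((~p2 | p1) & (~~p2 | ~p1)) | ~p3   [De Morgan]
≡ ((~p2 | p1) & (p2 | ~p1)) | ~p3   [double negation]
≡ (~p2 & p2) | (~p2 & ~p1) | (p1 & p2) | (p1 & ~p1) | ~p3   [distribute & over |]
≡ (~p2 & ~p1) | (p1 & p2) | ~p3   [simplify]

(~p2 & ~p1) | (p1 & p2) | ~p3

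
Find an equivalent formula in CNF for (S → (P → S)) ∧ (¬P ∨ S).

(S → (P → S)) ∧ (¬P ∨ S)
= (¬S ∨ (P → S)) ∧ (¬P ∨ S)   — eliminate →
= (¬S ∨ ¬P ∨ S) ∧ (¬P ∨ S)   — eliminate →
= ¬P ∨ S   — simplify

¬P ∨ S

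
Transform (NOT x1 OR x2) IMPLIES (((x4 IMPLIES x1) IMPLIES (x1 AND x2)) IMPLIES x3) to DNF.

(NOT x1 OR x2) IMPLIES (((x4 IMPLIES x1) IMPLIES (x1 AND x2)) IMPLIES x3)
= NOT (NOT x1 OR x2) OR (((x4 IMPLIES x1) IMPLIES (x1 AND x2)) IMPLIES x3)   [eliminate IMPLIES]
= NOT (NOT x1 OR x2) OR NOT ((x4 IMPLIES x1) IMPLIES (x1 AND x2)) OR x3   [eliminate IMPLIES]
= NOT (NOT x1 OR x2) OR NOT (NOT (x4 IMPLIES x1) OR (x1 AND x2)) OR x3   [eliminate IMPLIES]
= NOT (NOT x1 OR x2) OR NOT (NOT (NOT x4 OR x1) OR (x1 AND x2)) OR x3   [eliminate IMPLIES]
= (NOT NOT x1 AND NOT x2) OR NOT (NOT (NOT x4 OR x1) OR (x1 AND x2)) OR x3   [De Morgan]
= (x1 AND NOT x2) OR NOT (NOT (NOT x4 OR x1) OR (x1 AND x2)) OR x3   [double negation]
= (x1 AND NOT x2) OR (NOT NOT (NOT x4 OR x1) AND NOT (x1 AND x2)) OR x3   [De Morgan]
= (x1 AND NOT x2) OR ((NOT x4 OR x1) AND NOT (x1 AND x2)) OR x3   [double negation]
= (x1 AND NOT x2) OR ((NOT x4 OR x1) AND (NOT x1 OR NOT x2)) OR x3   [De Morgan]
= (x1 AND NOT x2) OR (NOT x4 AND NOT x1) OR (NOT x4 AND NOT x2) OR (x1 AND NOT x1) OR (x1 AND NOT x2) OR x3   [distribute AND over OR]
= (x1 AND NOT x2) OR (NOT x4 AND NOT x1) OR (NOT x4 AND NOT x2) OR x3   [simplify]

(x1 AND NOT x2) OR (NOT x4 AND NOT x1) OR (NOT x4 AND NOT x2) OR x3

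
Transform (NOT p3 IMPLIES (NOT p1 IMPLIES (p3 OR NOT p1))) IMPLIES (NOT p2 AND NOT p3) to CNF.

NOT p3 AND (NOT p1 OR NOT p2) AND (p1 OR NOT p2)

(NOT p3 IMPLIES (NOT p1 IMPLIES (p3 OR NOT p1))) IMPLIES (NOT p2 AND NOT p3)
≡ NOT (NOT p3 IMPLIES (NOT p1 IMPLIES (p3 OR NOT p1))) OR (NOT p2 AND NOT p3)   [eliminate IMPLIES]
≡ NOT (NOT NOT p3 OR (NOT p1 IMPLIES (p3 OR NOT p1))) OR (NOT p2 AND NOT p3)   [eliminate IMPLIES]
≡ NOT (NOT NOT p3 OR NOT NOT p1 OR p3 OR NOT p1) OR (NOT p2 AND NOT p3)   [eliminate IMPLIES]
≡ (NOT NOT NOT p3 AND NOT NOT NOT p1 AND NOT p3 AND NOT NOT p1) OR (NOT p2 AND NOT p3)   [De Morgan]
≡ (NOT p3 AND NOT NOT NOT p1 AND NOT p3 AND NOT NOT p1) OR (NOT p2 AND NOT p3)   [double negation]
≡ (NOT p3 AND NOT p1 AND NOT p3 AND NOT NOT p1) OR (NOT p2 AND NOT p3)   [double negation]
≡ (NOT p3 AND NOT p1 AND NOT p3 AND p1) OR (NOT p2 AND NOT p3)   [double negation]
≡ (NOT p3 OR NOT p2) AND (NOT p3 OR NOT p3) AND (NOT p1 OR NOT p2) AND (NOT p1 OR NOT p3) AND (NOT p3 OR NOT p2) AND (NOT p3 OR NOT p3) AND (p1 OR NOT p2) AND (p1 OR NOT p3)   [distribute OR over AND]
≡ NOT p3 AND (NOT p1 OR NOT p2) AND (p1 OR NOT p2)   [simplify]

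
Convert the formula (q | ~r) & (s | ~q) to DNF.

(q & s) | (~r & s) | (~r & ~q)

(q | ~r) & (s | ~q)
≡ (q & s) | (q & ~q) | (~r & s) | (~r & ~q)   [distribute & over |]
≡ (q & s) | (~r & s) | (~r & ~q)   [simplify]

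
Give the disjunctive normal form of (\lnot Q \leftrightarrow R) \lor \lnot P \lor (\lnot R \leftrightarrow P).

(Q \land \lnot R) \lor (R \land \lnot Q) \lor \lnot P \lor (P \land \lnot R)

(\lnot Q \leftrightarrow R) \lor \lnot P \lor (\lnot R \leftrightarrow P)
≡ ((\lnot Q \to R) \land (R \to \lnot Q)) \lor \lnot P \lor (\lnot R \leftrightarrow P)   (eliminate \leftrightarrow)
≡ ((\lnot \lnot Q \lor R) \land (R \to \lnot Q)) \lor \lnot P \lor (\lnot R \leftrightarrow P)   (eliminate \to)
≡ ((\lnot \lnot Q \lor R) \land (\lnot R \lor \lnot Q)) \lor \lnot P \lor (\lnot R \leftrightarrow P)   (eliminate \to)
≡ ((\lnot \lnot Q \lor R) \land (\lnot R \lor \lnot Q)) \lor \lnot P \lor ((\lnot R \to P) \land (P \to \lnot R))   (eliminate \leftrightarrow)
≡ ((\lnot \lnot Q \lor R) \land (\lnot R \lor \lnot Q)) \lor \lnot P \lor ((\lnot \lnot R \lor P) \land (P \to \lnot R))   (eliminate \to)
≡ ((\lnot \lnot Q \lor R) \land (\lnot R \lor \lnot Q)) \lor \lnot P \lor ((\lnot \lnot R \lor P) \land (\lnot P \lor \lnot R))   (eliminate \to)
≡ ((Q \lor R) \land (\lnot R \lor \lnot Q)) \lor \lnot P \lor ((\lnot \lnot R \lor P) \land (\lnot P \lor \lnot R))   (double negation)
≡ ((Q \lor R) \land (\lnot R \lor \lnot Q)) \lor \lnot P \lor ((R \lor P) \land (\lnot P \lor \lnot R))   (double negation)
≡ (Q \land \lnot R) \lor (Q \land \lnot Q) \lor (R \land \lnot R) \lor (R \land \lnot Q) \lor \lnot P \lor (R \land \lnot P) \lor (R \land \lnot R) \lor (P \land \lnot P) \lor (P \land \lnot R)   (distribute \land over \lor)
≡ (Q \land \lnot R) \lor (R \land \lnot Q) \lor \lnot P \lor (P \land \lnot R)   (simplify)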